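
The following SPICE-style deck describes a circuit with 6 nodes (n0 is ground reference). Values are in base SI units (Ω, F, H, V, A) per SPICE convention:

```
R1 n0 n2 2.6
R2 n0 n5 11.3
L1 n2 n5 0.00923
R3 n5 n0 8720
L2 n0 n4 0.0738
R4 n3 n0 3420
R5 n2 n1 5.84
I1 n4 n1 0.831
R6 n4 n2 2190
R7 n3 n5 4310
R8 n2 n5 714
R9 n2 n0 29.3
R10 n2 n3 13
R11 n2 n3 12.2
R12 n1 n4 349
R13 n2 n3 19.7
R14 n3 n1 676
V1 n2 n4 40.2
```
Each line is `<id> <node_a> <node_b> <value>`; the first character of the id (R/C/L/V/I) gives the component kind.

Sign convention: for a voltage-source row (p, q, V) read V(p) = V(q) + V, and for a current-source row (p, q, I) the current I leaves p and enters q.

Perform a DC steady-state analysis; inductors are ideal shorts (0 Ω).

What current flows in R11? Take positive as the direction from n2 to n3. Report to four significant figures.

Apply KCL at each of the 5 non-ground nodes and solve the resulting linear system.
Node n1: branches {R5, I1, R12, R14} → V_1 = 44.28
Node n2: branches {R1, L1, R5, R6, R8, R9, R10, R11, R13, V1} → V_2 = 40.20
Node n3: branches {R4, R7, R10, R11, R13, R14} → V_3 = 40.17
Node n4: branches {L2, I1, R6, R12, V1} → V_4 = 0.000
Node n5: branches {R2, L1, R3, R7, R8} → V_5 = 40.20
Source currents: i(L1)=3.562, i(L2)=20.41, i(V1)=-19.72

0.002217 A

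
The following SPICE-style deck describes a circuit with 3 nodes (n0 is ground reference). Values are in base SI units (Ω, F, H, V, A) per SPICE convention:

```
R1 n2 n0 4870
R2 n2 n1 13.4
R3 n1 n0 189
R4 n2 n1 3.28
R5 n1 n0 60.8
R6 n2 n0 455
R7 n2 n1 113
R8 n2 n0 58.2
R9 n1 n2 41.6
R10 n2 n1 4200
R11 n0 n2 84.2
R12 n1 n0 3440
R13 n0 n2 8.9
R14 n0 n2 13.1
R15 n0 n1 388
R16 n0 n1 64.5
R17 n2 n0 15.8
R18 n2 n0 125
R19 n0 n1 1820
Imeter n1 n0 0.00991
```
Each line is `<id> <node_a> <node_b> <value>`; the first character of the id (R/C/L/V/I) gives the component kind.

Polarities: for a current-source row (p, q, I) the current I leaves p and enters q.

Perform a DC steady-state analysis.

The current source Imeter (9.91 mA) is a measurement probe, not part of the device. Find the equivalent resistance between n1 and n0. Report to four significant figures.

R_eq = 4.729 Ω

Apply KCL at each of the 2 non-ground nodes and solve the resulting linear system.
Node n1: branches {R2, R3, R4, R5, R7, R9, R10, R12, R15, R16, R19, Imeter} → V_1 = -0.04686
Node n2: branches {R1, R2, R4, R6, R7, R8, R9, R10, R11, R13, R14, R17, R18} → V_2 = -0.02746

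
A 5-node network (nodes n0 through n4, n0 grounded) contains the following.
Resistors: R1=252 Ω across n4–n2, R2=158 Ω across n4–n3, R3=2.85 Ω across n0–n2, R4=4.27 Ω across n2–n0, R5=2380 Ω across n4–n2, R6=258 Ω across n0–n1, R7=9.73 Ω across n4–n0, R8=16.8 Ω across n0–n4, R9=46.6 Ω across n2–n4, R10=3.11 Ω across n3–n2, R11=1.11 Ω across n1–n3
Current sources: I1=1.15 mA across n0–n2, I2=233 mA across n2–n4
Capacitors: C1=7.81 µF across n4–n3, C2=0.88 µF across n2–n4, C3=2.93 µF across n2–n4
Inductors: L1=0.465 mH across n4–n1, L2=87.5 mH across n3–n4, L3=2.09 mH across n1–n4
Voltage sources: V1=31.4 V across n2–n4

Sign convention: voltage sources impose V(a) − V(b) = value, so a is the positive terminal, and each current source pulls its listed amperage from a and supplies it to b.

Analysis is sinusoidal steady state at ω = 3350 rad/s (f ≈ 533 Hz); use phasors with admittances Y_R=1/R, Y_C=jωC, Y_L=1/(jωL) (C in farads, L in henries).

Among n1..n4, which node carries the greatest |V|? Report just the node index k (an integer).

Apply KCL at each of the 4 non-ground nodes and solve the resulting linear system.
Node n1: branches {R6, L1, R11, L3} → V_1 = -21.52+8.722j
Node n2: branches {R1, R3, R4, I1, R5, I2, C2, R9, C3, R10, V1} → V_2 = 6.932-0.04523j
Node n3: branches {R2, C1, L2, R10, R11} → V_3 = -13.97+6.188j
Node n4: branches {R1, R2, R5, I2, R7, R8, C1, C2, R9, L1, C3, L2, L3, V1} → V_4 = -24.47-0.04523j
Source currents: i(V1)=-11.82+1.630j

4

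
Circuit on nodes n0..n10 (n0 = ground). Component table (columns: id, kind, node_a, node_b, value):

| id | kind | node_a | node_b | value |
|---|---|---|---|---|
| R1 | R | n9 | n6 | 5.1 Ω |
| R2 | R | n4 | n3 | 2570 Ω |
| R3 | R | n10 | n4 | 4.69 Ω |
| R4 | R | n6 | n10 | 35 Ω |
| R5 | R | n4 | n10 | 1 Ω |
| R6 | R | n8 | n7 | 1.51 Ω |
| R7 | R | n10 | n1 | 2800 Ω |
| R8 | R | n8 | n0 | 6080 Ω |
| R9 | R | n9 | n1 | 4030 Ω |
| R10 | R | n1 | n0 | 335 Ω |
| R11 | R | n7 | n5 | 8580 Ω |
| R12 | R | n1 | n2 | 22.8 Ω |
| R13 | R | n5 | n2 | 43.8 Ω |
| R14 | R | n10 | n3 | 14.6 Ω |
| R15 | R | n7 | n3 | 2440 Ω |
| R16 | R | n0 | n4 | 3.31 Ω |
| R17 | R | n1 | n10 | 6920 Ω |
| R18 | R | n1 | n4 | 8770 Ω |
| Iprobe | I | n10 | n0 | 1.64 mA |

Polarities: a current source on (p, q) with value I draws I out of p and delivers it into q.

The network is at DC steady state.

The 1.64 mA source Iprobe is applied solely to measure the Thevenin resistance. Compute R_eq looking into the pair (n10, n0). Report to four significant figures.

Apply KCL at each of the 10 non-ground nodes and solve the resulting linear system.
Node n1: branches {R7, R9, R10, R12, R17, R18} → V_1 = -0.001555
Node n2: branches {R12, R13} → V_2 = -0.001562
Node n3: branches {R2, R14, R15} → V_3 = -0.006736
Node n4: branches {R2, R3, R5, R16, R18} → V_4 = -0.005411
Node n5: branches {R11, R13} → V_5 = -0.001576
Node n6: branches {R1, R4} → V_6 = -0.006713
Node n7: branches {R6, R11, R15} → V_7 = -0.004262
Node n8: branches {R6, R8} → V_8 = -0.004261
Node n9: branches {R1, R9} → V_9 = -0.006707
Node n10: branches {R3, R4, R5, R7, R14, R17, Iprobe} → V_10 = -0.006758

R_eq = 4.121 Ω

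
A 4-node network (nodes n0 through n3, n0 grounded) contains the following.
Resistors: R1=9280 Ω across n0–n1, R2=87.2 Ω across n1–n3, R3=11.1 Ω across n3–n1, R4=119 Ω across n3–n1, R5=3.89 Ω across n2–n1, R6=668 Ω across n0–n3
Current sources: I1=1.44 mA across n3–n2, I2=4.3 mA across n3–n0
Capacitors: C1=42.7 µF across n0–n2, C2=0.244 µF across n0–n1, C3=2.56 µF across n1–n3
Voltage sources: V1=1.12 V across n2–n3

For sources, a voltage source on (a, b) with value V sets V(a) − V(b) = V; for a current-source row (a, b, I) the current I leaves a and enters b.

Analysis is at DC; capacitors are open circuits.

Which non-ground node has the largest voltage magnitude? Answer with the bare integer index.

3

MNA unknowns: 3 node voltages V₁..V_3 plus 1 source current (V1)
R1: Y=0.0001078 on G[0,1]
I1: z[3]−=0.00144, z[2]+=0.00144
C1: Y=0.000 on G[0,2]
C2: Y=0.000 on G[0,1]
R2: Y=0.01147 on G[1,3]
R3: Y=0.09009 on G[3,1]
R4: Y=0.008403 on G[3,1]
R5: Y=0.2571 on G[2,1]
C3: Y=0.000 on G[1,3]
I2: z[3]−=0.0043, z[0]+=0.0043
R6: Y=0.001497 on G[0,3]
V1: row V2−V3=1.12, i_V1 at 2,3
solve → V1=-1.947, V2=-1.612, V3=-2.732
aux → i_V1=-0.08467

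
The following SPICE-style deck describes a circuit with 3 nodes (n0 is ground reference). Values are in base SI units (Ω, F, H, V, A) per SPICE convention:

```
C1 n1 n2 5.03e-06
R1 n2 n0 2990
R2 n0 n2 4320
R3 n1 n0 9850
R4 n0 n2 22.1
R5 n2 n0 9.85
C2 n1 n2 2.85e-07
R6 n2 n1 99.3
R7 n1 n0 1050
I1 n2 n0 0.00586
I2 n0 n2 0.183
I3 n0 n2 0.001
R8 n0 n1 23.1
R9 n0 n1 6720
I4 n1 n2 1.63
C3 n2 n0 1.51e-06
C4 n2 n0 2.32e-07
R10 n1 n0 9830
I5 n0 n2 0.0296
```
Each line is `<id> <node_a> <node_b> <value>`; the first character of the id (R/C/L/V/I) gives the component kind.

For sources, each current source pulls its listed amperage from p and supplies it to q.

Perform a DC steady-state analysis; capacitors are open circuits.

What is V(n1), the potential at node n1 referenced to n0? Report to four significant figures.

-28.00 V

Apply KCL at each of the 2 non-ground nodes and solve the resulting linear system.
Node n1: branches {C1, R3, C2, R6, R7, R8, R9, I4, R10} → V_1 = -28.00
Node n2: branches {C1, R1, R2, R4, R5, C2, R6, I1, I2, I3, I4, C3, C4, I5} → V_2 = 9.884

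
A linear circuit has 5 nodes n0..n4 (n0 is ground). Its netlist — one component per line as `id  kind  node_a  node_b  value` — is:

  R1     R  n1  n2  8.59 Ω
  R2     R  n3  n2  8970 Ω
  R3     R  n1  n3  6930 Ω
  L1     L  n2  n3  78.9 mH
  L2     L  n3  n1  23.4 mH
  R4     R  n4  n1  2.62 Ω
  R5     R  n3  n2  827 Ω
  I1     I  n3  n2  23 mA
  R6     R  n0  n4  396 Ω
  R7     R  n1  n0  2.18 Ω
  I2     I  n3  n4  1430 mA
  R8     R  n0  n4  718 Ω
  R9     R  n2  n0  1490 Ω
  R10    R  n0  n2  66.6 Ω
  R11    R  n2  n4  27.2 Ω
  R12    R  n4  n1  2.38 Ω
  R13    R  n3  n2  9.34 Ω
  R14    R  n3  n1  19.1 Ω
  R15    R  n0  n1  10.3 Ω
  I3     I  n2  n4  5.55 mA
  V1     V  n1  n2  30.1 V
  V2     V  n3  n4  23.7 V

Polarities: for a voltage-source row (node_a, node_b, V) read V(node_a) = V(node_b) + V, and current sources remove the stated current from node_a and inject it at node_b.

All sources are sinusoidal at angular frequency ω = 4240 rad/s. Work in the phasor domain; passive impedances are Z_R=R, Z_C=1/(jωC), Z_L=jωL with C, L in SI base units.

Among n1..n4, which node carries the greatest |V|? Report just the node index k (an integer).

2

Element admittances at ω=4240 rad/s:
  Y(R1) = 0.1164+0.000j S between n1,n2
  Y(R2) = 0.0001115+0.000j S between n3,n2
  Y(R3) = 0.0001443+0.000j S between n1,n3
  Y(L1) = 0.000-0.002989j S between n2,n3
  Y(L2) = 0.000-0.01008j S between n3,n1
  Y(R4) = 0.3817+0.000j S between n4,n1
  Y(R5) = 0.001209+0.000j S between n3,n2
  I1: injects 0.023 A into n2 (from n3)
  Y(R6) = 0.002525+0.000j S between n0,n4
  Y(R7) = 0.4587+0.000j S between n1,n0
  I2: injects 1.43 A into n4 (from n3)
  Y(R8) = 0.001393+0.000j S between n0,n4
  Y(R9) = 0.0006711+0.000j S between n2,n0
  Y(R10) = 0.01502+0.000j S between n0,n2
  Y(R11) = 0.03676+0.000j S between n2,n4
  Y(R12) = 0.4202+0.000j S between n4,n1
  Y(R13) = 0.1071+0.000j S between n3,n2
  Y(R14) = 0.05236+0.000j S between n3,n1
  Y(R15) = 0.09709+0.000j S between n0,n1
  I3: injects 0.00555 A into n4 (from n2)
  V1: constraint V(n1)−V(n2) = 30.1
  V2: constraint V(n3)−V(n4) = 23.7
Assemble and solve the 6×6 MNA system:
  V(n1)=0.8762-0.001987j  V(n2)=-29.22-0.001987j  V(n3)=16.40+0.2898j  V(n4)=-7.303+0.2898j
  i(V1)=-9.731+0.09398j  i(V2)=-7.216+0.2459j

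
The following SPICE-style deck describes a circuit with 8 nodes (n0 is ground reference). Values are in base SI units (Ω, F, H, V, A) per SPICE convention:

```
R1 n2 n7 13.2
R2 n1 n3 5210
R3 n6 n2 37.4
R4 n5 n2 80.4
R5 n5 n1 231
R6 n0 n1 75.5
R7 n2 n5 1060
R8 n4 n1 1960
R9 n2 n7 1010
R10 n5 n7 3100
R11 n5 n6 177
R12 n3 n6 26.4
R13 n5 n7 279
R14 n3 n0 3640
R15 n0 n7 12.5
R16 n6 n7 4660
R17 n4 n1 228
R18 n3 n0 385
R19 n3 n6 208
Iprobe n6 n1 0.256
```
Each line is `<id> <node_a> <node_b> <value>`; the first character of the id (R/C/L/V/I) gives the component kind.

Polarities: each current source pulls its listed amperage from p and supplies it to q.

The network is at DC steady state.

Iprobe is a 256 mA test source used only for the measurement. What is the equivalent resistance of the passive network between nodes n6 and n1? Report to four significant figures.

R_eq = 94.65 Ω

Element admittances at DC:
  Y(R1) = 0.07576 S between n2,n7
  Y(R2) = 0.0001919 S between n1,n3
  Y(R3) = 0.02674 S between n6,n2
  Y(R4) = 0.01244 S between n5,n2
  Y(R5) = 0.004329 S between n5,n1
  Y(R6) = 0.01325 S between n0,n1
  Y(R7) = 0.0009434 S between n2,n5
  Y(R8) = 0.0005102 S between n4,n1
  Y(R9) = 0.0009901 S between n2,n7
  Y(R10) = 0.0003226 S between n5,n7
  Y(R11) = 0.005650 S between n5,n6
  Y(R12) = 0.03788 S between n3,n6
  Y(R13) = 0.003584 S between n5,n7
  Y(R14) = 0.0002747 S between n3,n0
  Y(R15) = 0.08000 S between n0,n7
  Y(R16) = 0.0002146 S between n6,n7
  Y(R17) = 0.004386 S between n4,n1
  Y(R18) = 0.002597 S between n3,n0
  Y(R19) = 0.004808 S between n3,n6
  Iprobe: injects 0.256 A into n1 (from n6)
Assemble and solve the 7×7 MNA system:
  V(n1)=13.77  V(n2)=-3.910  V(n3)=-9.698  V(n4)=13.77  V(n5)=-2.176  V(n6)=-10.46  V(n7)=-1.932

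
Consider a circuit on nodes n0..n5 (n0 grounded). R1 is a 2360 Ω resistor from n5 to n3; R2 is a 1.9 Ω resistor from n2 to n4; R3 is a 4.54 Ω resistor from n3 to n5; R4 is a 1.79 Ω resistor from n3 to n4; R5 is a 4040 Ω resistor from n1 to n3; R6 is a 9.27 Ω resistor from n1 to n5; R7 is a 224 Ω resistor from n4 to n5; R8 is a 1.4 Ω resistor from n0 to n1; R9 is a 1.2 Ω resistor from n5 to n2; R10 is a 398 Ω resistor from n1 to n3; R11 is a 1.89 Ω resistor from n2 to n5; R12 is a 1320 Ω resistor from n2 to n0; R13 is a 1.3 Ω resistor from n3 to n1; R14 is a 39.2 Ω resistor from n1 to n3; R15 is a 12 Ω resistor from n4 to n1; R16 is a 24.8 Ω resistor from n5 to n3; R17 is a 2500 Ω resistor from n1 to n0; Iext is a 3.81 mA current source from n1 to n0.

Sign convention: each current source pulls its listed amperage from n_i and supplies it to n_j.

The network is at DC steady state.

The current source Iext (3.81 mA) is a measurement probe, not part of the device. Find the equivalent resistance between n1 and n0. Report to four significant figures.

R_eq = 1.398 Ω

Element admittances at DC:
  Y(R1) = 0.0004237 S between n5,n3
  Y(R2) = 0.5263 S between n2,n4
  Y(R3) = 0.2203 S between n3,n5
  Y(R4) = 0.5587 S between n3,n4
  Y(R5) = 0.0002475 S between n1,n3
  Y(R6) = 0.1079 S between n1,n5
  Y(R7) = 0.004464 S between n4,n5
  Y(R8) = 0.7143 S between n0,n1
  Y(R9) = 0.8333 S between n5,n2
  Y(R10) = 0.002513 S between n1,n3
  Y(R11) = 0.5291 S between n2,n5
  Y(R12) = 0.0007576 S between n2,n0
  Y(R13) = 0.7692 S between n3,n1
  Y(R14) = 0.02551 S between n1,n3
  Y(R15) = 0.08333 S between n4,n1
  Y(R16) = 0.04032 S between n5,n3
  Y(R17) = 0.0004000 S between n1,n0
  Iext: injects 0.00381 A into n0 (from n1)
Assemble and solve the 5×5 MNA system:
  V(n1)=-0.005325  V(n2)=-0.005316  V(n3)=-0.005322  V(n4)=-0.005319  V(n5)=-0.005317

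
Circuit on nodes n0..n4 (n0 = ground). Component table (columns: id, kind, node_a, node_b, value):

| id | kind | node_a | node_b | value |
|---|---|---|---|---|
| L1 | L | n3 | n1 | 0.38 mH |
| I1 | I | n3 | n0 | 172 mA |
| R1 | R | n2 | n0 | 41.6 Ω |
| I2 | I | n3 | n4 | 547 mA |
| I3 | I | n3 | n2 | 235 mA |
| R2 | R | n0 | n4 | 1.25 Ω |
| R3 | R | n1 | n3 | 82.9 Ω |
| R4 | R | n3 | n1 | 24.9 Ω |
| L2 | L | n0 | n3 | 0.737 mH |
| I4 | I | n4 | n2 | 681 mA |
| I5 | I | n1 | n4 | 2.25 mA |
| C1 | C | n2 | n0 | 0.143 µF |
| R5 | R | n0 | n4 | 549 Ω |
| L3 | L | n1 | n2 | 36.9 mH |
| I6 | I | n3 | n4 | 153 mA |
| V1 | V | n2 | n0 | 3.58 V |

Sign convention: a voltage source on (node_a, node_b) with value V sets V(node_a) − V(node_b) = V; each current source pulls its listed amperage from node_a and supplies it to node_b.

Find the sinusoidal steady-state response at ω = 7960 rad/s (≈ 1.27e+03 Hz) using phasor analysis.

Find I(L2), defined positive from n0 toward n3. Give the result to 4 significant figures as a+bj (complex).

Element admittances at ω=7960 rad/s:
  Y(L1) = 0.000-0.3306j S between n3,n1
  I1: injects 0.172 A into n0 (from n3)
  Y(R1) = 0.02404+0.000j S between n2,n0
  I2: injects 0.547 A into n4 (from n3)
  I3: injects 0.235 A into n2 (from n3)
  Y(R2) = 0.8000+0.000j S between n0,n4
  Y(R3) = 0.01206+0.000j S between n1,n3
  Y(R4) = 0.04016+0.000j S between n3,n1
  Y(L2) = 0.000-0.1705j S between n0,n3
  I4: injects 0.681 A into n2 (from n4)
  I5: injects 0.00225 A into n4 (from n1)
  Y(C1) = 0.000+0.001138j S between n2,n0
  Y(R5) = 0.001821+0.000j S between n0,n4
  Y(L3) = 0.000-0.003405j S between n1,n2
  I6: injects 0.153 A into n4 (from n3)
  V1: constraint V(n2)−V(n0) = 3.58
Assemble and solve the 5×5 MNA system:
  V(n1)=0.1131-6.330j  V(n2)=3.580+0.000j  V(n3)=0.06924-6.381j  V(n4)=0.02650+0.000j
  i(V1)=0.8084+0.007728j

1.088+0.01180j A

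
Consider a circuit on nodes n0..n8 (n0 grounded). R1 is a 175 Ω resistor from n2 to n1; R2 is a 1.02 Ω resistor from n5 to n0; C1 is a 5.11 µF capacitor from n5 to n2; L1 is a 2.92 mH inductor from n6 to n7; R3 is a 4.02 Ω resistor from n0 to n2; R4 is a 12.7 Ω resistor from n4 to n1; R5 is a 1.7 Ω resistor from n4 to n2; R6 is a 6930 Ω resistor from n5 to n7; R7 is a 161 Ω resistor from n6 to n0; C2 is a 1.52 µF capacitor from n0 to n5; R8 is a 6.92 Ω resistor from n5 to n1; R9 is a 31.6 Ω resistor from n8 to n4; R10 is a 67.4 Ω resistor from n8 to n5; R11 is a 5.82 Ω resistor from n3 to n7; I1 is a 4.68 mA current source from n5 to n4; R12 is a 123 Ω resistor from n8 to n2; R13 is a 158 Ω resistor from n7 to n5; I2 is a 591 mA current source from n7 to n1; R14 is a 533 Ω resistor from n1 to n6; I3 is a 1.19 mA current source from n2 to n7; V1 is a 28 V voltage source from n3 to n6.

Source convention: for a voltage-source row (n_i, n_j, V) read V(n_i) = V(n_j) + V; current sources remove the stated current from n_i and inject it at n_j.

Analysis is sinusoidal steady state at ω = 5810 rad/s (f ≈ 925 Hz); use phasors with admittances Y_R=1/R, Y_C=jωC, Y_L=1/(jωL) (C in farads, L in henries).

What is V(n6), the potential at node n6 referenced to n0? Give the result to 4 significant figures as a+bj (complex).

Apply KCL at each of the 8 non-ground nodes and solve the resulting linear system.
Node n1: branches {R1, R4, R8, I2, R14} → V_1 = 2.549-0.02252j
Node n2: branches {R1, C1, R3, R5, R12, I3} → V_2 = 0.5768-0.04021j
Node n3: branches {R11, V1} → V_3 = -22.31-3.419j
Node n4: branches {R4, R5, R9, I1} → V_4 = 0.8069-0.03727j
Node n5: branches {R2, C1, R6, C2, R8, R10, I1, R13} → V_5 = 0.1726+0.03031j
Node n6: branches {L1, R7, R14, V1} → V_6 = -50.31-3.419j
Node n7: branches {L1, R6, R11, R13, I2, I3} → V_7 = -27.35+4.296j
Node n8: branches {R9, R10, R12} → V_8 = 0.6003-0.01935j
Source currents: i(V1)=-0.8664+1.326j

-50.31-3.419j V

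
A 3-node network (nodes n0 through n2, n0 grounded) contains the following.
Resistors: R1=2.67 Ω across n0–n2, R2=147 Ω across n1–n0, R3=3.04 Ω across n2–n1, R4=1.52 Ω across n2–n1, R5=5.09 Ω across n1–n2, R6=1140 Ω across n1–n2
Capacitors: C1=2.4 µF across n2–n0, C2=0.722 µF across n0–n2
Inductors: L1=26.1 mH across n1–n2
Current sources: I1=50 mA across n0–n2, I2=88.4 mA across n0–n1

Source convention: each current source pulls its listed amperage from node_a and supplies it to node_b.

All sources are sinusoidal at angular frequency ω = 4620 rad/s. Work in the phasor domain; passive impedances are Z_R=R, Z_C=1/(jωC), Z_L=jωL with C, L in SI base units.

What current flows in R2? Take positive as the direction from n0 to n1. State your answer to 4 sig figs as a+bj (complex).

Element admittances at ω=4620 rad/s:
  Y(R1) = 0.3745+0.000j S between n0,n2
  Y(R2) = 0.006803+0.000j S between n1,n0
  Y(R3) = 0.3289+0.000j S between n2,n1
  Y(R4) = 0.6579+0.000j S between n2,n1
  Y(C1) = 0.000+0.01109j S between n2,n0
  Y(R5) = 0.1965+0.000j S between n1,n2
  Y(R6) = 0.0008772+0.000j S between n1,n2
  Y(L1) = 0.000-0.008293j S between n1,n2
  Y(C2) = 0.000+0.003336j S between n0,n2
  I1: injects 0.05 A into n2 (from n0)
  I2: injects 0.0884 A into n1 (from n0)
Assemble and solve the 2×2 MNA system:
  V(n1)=0.4333-0.01309j  V(n2)=0.3611-0.01367j

-0.002948+8.904e-05j A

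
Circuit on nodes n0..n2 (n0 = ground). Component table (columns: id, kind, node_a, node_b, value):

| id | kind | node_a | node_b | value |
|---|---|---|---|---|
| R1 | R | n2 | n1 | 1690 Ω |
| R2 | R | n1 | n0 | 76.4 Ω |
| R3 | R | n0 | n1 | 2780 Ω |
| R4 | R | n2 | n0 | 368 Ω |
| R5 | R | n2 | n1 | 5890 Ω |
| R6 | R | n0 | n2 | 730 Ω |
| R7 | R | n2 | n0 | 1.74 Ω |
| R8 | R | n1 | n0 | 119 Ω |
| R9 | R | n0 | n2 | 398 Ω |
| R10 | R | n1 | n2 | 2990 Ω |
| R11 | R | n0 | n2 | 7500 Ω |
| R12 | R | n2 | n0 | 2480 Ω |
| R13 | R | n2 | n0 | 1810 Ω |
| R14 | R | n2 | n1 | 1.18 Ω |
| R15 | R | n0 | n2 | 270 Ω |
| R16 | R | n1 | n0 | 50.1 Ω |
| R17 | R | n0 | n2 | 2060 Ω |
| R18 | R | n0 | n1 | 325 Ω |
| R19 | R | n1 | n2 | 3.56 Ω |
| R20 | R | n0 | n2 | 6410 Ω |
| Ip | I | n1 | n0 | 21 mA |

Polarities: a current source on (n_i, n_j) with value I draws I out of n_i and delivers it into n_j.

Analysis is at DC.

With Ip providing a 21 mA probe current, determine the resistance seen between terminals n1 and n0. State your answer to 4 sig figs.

R_eq = 2.320 Ω

Apply KCL at each of the 2 non-ground nodes and solve the resulting linear system.
Node n1: branches {R1, R2, R3, R5, R8, R10, R14, R16, R18, R19, Ip} → V_1 = -0.04872
Node n2: branches {R1, R4, R5, R6, R7, R9, R10, R11, R12, R13, R14, R15, R17, R19, R20} → V_2 = -0.03206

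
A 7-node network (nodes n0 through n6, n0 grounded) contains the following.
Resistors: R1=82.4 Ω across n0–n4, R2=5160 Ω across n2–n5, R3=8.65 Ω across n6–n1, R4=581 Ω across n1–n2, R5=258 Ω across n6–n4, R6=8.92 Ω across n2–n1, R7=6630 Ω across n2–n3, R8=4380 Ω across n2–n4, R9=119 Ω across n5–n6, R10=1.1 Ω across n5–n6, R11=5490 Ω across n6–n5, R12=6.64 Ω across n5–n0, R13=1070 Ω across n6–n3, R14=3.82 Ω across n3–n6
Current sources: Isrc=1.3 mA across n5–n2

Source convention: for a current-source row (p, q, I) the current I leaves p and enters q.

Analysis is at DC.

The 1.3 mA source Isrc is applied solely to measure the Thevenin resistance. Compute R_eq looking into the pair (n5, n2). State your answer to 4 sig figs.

R_eq = 18.34 Ω

MNA unknowns: 6 node voltages V₁..V_6
R1: Y=0.01214 on G[0,4]
R2: Y=0.0001938 on G[2,5]
R3: Y=0.1156 on G[6,1]
R4: Y=0.001721 on G[1,2]
R5: Y=0.003876 on G[6,4]
R6: Y=0.1121 on G[2,1]
R7: Y=0.0001508 on G[2,3]
R8: Y=0.0002283 on G[2,4]
R9: Y=0.008403 on G[5,6]
R10: Y=0.9091 on G[5,6]
R11: Y=0.0001821 on G[6,5]
R12: Y=0.1506 on G[5,0]
R13: Y=0.0009346 on G[6,3]
R14: Y=0.2618 on G[3,6]
Isrc: z[5]−=0.0013, z[2]+=0.0013
solve → V1=0.01248, V2=0.02378, V3=0.001363, V4=0.0006566, V5=-5.291e-05, V6=0.001350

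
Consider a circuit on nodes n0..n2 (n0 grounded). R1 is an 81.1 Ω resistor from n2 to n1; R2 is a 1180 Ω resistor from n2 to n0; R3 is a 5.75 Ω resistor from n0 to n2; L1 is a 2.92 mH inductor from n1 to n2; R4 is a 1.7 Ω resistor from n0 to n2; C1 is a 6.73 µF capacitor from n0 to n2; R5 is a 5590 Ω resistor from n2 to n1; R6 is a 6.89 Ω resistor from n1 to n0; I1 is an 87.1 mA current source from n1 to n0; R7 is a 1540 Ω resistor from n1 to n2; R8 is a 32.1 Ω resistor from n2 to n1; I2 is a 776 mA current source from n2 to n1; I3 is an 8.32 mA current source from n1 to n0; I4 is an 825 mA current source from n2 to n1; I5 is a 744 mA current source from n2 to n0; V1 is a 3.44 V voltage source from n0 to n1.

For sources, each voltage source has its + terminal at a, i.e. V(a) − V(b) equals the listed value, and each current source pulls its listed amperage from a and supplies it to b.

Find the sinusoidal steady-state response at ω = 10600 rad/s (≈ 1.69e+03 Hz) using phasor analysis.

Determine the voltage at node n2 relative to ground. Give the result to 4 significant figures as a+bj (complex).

-3.080+0.2866j V

Element admittances at ω=10600 rad/s:
  Y(R1) = 0.01233+0.000j S between n2,n1
  Y(R2) = 0.0008475+0.000j S between n2,n0
  Y(R3) = 0.1739+0.000j S between n0,n2
  Y(L1) = 0.000-0.03231j S between n1,n2
  Y(R4) = 0.5882+0.000j S between n0,n2
  Y(C1) = 0.000+0.07134j S between n0,n2
  Y(R5) = 0.0001789+0.000j S between n2,n1
  Y(R6) = 0.1451+0.000j S between n1,n0
  I1: injects 0.0871 A into n0 (from n1)
  Y(R7) = 0.0006494+0.000j S between n1,n2
  Y(R8) = 0.03115+0.000j S between n2,n1
  I2: injects 0.776 A into n1 (from n2)
  I3: injects 0.00832 A into n0 (from n1)
  I4: injects 0.825 A into n1 (from n2)
  I5: injects 0.744 A into n0 (from n2)
  V1: constraint V(n0)−V(n1) = 3.44
Assemble and solve the 3×3 MNA system:
  V(n1)=-3.440+0.000j  V(n2)=-3.080+0.2866j
  i(V1)=-2.030-0.001056j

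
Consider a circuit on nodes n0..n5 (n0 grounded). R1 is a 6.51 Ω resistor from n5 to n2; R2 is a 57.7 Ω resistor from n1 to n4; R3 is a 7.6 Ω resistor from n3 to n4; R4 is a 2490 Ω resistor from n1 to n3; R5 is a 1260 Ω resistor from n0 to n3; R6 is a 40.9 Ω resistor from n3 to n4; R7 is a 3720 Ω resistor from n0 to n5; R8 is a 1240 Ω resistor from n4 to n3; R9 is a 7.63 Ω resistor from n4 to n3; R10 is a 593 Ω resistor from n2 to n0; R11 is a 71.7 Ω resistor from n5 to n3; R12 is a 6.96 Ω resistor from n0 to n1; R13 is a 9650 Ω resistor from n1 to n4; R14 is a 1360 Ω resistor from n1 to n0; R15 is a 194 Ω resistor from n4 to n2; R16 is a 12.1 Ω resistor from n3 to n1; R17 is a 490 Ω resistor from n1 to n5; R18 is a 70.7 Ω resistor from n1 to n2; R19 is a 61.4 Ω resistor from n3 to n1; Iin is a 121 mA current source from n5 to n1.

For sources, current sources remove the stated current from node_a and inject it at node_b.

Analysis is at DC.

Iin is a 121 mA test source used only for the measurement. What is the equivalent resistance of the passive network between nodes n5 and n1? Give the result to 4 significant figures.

R_eq = 31.07 Ω

Element admittances at DC:
  Y(R1) = 0.1536 S between n5,n2
  Y(R2) = 0.01733 S between n1,n4
  Y(R3) = 0.1316 S between n3,n4
  Y(R4) = 0.0004016 S between n1,n3
  Y(R5) = 0.0007937 S between n0,n3
  Y(R6) = 0.02445 S between n3,n4
  Y(R7) = 0.0002688 S between n0,n5
  Y(R8) = 0.0008065 S between n4,n3
  Y(R9) = 0.1311 S between n4,n3
  Y(R10) = 0.001686 S between n2,n0
  Y(R11) = 0.01395 S between n5,n3
  Y(R12) = 0.1437 S between n0,n1
  Y(R13) = 0.0001036 S between n1,n4
  Y(R14) = 0.0007353 S between n1,n0
  Y(R15) = 0.005155 S between n4,n2
  Y(R16) = 0.08264 S between n3,n1
  Y(R17) = 0.002041 S between n1,n5
  Y(R18) = 0.01414 S between n1,n2
  Y(R19) = 0.01629 S between n3,n1
  Iin: injects 0.121 A into n1 (from n5)
Assemble and solve the 5×5 MNA system:
  V(n1)=0.04768  V(n2)=-3.276  V(n3)=-0.4586  V(n4)=-0.4769  V(n5)=-3.712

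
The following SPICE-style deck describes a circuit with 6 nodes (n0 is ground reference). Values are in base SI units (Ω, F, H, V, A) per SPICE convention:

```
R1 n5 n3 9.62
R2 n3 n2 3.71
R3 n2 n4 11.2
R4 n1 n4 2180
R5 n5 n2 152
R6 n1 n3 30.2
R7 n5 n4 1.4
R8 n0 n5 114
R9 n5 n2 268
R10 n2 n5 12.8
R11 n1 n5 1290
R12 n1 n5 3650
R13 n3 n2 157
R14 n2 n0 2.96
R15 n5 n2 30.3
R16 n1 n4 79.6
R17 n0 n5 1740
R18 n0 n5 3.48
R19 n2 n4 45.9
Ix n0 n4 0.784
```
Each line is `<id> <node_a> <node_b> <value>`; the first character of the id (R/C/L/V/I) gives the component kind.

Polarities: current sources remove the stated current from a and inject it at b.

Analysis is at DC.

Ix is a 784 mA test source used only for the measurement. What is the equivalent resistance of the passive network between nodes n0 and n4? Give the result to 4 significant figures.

Element admittances at DC:
  Y(R1) = 0.1040 S between n5,n3
  Y(R2) = 0.2695 S between n3,n2
  Y(R3) = 0.08929 S between n2,n4
  Y(R4) = 0.0004587 S between n1,n4
  Y(R5) = 0.006579 S between n5,n2
  Y(R6) = 0.03311 S between n1,n3
  Y(R7) = 0.7143 S between n5,n4
  Y(R8) = 0.008772 S between n0,n5
  Y(R9) = 0.003731 S between n5,n2
  Y(R10) = 0.07812 S between n2,n5
  Y(R11) = 0.0007752 S between n1,n5
  Y(R12) = 0.0002740 S between n1,n5
  Y(R13) = 0.006369 S between n3,n2
  Y(R14) = 0.3378 S between n2,n0
  Y(R15) = 0.03300 S between n5,n2
  Y(R16) = 0.01256 S between n1,n4
  Y(R17) = 0.0005747 S between n0,n5
  Y(R18) = 0.2874 S between n0,n5
  Y(R19) = 0.02179 S between n2,n4
  Ix: injects 0.784 A into n4 (from n0)
Assemble and solve the 5×5 MNA system:
  V(n1)=1.506  V(n2)=0.9197  V(n3)=1.137  V(n4)=2.439  V(n5)=1.595

R_eq = 3.112 Ω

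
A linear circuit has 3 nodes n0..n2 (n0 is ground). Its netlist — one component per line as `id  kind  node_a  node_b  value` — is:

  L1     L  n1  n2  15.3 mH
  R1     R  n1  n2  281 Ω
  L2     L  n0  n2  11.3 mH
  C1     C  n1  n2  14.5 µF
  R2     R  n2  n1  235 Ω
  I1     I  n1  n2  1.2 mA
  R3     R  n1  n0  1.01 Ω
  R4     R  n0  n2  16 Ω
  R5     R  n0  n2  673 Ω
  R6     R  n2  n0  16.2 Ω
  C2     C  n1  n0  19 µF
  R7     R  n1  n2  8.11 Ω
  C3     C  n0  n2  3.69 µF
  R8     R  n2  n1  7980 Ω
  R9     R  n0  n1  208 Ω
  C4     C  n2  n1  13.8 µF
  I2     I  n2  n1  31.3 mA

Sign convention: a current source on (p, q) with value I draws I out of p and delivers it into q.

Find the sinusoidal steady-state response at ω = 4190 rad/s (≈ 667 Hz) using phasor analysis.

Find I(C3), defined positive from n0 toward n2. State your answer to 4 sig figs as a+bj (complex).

0.0005764+0.001466j A

Element admittances at ω=4190 rad/s:
  Y(L1) = 0.000-0.01560j S between n1,n2
  Y(R1) = 0.003559+0.000j S between n1,n2
  Y(L2) = 0.000-0.02112j S between n0,n2
  Y(C1) = 0.000+0.06076j S between n1,n2
  Y(R2) = 0.004255+0.000j S between n2,n1
  I1: injects 0.0012 A into n2 (from n1)
  Y(R3) = 0.9901+0.000j S between n1,n0
  Y(R4) = 0.06250+0.000j S between n0,n2
  Y(R5) = 0.001486+0.000j S between n0,n2
  Y(R6) = 0.06173+0.000j S between n2,n0
  Y(C2) = 0.000+0.07961j S between n1,n0
  Y(R7) = 0.1233+0.000j S between n1,n2
  Y(C3) = 0.000+0.01546j S between n0,n2
  Y(R8) = 0.0001253+0.000j S between n2,n1
  Y(R9) = 0.004808+0.000j S between n0,n1
  Y(C4) = 0.000+0.05782j S between n2,n1
  I2: injects 0.0313 A into n1 (from n2)
Assemble and solve the 2×2 MNA system:
  V(n1)=0.01127-0.006152j  V(n2)=-0.09480+0.03728j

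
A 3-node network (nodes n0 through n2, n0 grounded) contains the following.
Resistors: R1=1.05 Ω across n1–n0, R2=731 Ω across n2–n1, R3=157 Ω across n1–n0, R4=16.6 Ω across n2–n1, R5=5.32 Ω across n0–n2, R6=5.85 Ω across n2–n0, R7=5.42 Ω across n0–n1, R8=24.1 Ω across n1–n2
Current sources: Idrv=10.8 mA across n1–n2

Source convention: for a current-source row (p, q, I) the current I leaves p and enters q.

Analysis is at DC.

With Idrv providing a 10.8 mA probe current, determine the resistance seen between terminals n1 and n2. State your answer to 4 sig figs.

R_eq = 2.658 Ω

MNA unknowns: 2 node voltages V₁..V_2
R1: Y=0.9524 on G[1,0]
R2: Y=0.001368 on G[2,1]
R3: Y=0.006369 on G[1,0]
R4: Y=0.06024 on G[2,1]
R5: Y=0.1880 on G[0,2]
R6: Y=0.1709 on G[2,0]
R7: Y=0.1845 on G[0,1]
R8: Y=0.04149 on G[1,2]
Idrv: z[1]−=0.0108, z[2]+=0.0108
solve → V1=-0.006858, V2=0.02185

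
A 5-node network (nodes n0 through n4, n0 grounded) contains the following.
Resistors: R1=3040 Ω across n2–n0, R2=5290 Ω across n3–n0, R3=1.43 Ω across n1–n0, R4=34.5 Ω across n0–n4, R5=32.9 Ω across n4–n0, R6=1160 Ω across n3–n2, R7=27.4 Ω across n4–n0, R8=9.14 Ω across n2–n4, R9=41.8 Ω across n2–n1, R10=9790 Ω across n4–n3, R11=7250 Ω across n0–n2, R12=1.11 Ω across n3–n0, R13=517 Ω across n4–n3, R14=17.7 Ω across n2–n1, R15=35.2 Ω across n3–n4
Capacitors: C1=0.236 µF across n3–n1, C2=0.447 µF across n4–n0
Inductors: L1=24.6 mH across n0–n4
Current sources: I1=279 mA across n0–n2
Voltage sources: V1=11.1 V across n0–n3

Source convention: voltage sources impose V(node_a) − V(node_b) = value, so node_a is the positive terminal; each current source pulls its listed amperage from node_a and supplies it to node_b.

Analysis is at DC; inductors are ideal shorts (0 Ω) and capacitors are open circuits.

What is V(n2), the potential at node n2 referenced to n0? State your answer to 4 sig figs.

MNA unknowns: 4 node voltages V₁..V_4 plus 2 source currents (L1, V1)
R1: Y=0.0003289 on G[2,0]
R2: Y=0.0001890 on G[3,0]
R3: Y=0.6993 on G[1,0]
R4: Y=0.02899 on G[0,4]
C1: Y=0.000 on G[3,1]
L1: row V0−V4=0, i_L1 at 0,4
R5: Y=0.03040 on G[4,0]
R6: Y=0.0008621 on G[3,2]
R7: Y=0.03650 on G[4,0]
R8: Y=0.1094 on G[2,4]
R9: Y=0.02392 on G[2,1]
R10: Y=0.0001021 on G[4,3]
R11: Y=0.0001379 on G[0,2]
R12: Y=0.9009 on G[3,0]
C2: Y=0.000 on G[4,0]
I1: z[0]−=0.279, z[2]+=0.279
R13: Y=0.001934 on G[4,3]
R14: Y=0.05650 on G[2,1]
R15: Y=0.02841 on G[3,4]
V1: row V0−V3=11.1, i_V1 at 0,3
solve → V1=0.1520, V2=1.473, V3=-11.10, V4=0.000
aux → i_L1=0.1767, i_V1=-10.35

1.473 V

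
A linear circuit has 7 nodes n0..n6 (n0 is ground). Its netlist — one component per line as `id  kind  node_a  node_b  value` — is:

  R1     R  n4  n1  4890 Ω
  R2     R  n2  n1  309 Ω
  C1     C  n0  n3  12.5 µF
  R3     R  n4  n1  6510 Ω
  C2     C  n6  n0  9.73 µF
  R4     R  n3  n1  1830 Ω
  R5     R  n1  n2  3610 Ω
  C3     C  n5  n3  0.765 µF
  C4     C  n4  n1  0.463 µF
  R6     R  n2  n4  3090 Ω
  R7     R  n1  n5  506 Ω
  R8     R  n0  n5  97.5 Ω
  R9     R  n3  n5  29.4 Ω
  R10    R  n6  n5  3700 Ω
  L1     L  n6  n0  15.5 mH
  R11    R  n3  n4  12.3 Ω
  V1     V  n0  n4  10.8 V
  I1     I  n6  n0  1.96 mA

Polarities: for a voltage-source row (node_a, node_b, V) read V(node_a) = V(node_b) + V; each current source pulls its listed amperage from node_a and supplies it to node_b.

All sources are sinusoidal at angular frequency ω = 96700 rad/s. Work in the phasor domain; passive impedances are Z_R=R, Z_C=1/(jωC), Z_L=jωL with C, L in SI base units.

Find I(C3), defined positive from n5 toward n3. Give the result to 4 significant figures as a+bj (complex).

-0.009924-0.01668j A

Apply KCL at each of the 6 non-ground nodes and solve the resulting linear system.
Node n1: branches {R1, R2, R3, R4, R5, C4, R7} → V_1 = -10.71-0.5888j
Node n2: branches {R2, R5, R6} → V_2 = -10.72-0.5392j
Node n3: branches {C1, R4, C3, R9, R11} → V_3 = -0.06051+0.7417j
Node n4: branches {R1, R3, C4, R6, R11, V1} → V_4 = -10.80+0.000j
Node n5: branches {C3, R7, R8, R9, R10} → V_5 = -0.2859+0.8759j
Node n6: branches {C2, R10, L1, I1} → V_6 = 0.0002511+0.002167j
Source currents: i(V1)=-0.8996-0.06392j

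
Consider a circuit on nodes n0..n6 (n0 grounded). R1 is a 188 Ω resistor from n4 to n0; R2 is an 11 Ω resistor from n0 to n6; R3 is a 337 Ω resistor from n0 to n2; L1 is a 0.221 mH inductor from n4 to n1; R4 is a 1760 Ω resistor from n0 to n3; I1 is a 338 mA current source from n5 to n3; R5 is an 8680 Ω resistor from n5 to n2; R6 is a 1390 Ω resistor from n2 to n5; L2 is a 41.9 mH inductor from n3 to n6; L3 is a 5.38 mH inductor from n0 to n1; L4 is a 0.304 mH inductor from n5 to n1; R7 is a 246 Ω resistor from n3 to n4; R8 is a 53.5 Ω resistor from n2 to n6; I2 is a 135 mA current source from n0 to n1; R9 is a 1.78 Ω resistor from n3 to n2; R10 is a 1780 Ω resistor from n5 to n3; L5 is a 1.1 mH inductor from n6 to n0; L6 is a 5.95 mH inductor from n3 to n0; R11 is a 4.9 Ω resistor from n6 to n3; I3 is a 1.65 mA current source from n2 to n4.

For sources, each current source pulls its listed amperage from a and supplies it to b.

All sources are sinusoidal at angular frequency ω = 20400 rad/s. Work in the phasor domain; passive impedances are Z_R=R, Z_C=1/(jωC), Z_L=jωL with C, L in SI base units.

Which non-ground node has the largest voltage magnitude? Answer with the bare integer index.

Apply KCL at each of the 6 non-ground nodes and solve the resulting linear system.
Node n1: branches {L1, L3, L4, I2} → V_1 = -9.821-8.098j
Node n2: branches {R3, R5, R6, R8, R9, I3} → V_2 = 3.307+0.7374j
Node n3: branches {R4, I1, L2, R7, R9, R10, L6, R11} → V_3 = 3.381+0.7535j
Node n4: branches {R1, L1, R7, I3} → V_4 = -10.16-7.599j
Node n5: branches {I1, R5, R6, L4, R10} → V_5 = -9.915-10.08j
Node n6: branches {R2, L2, R8, L5, R11} → V_6 = 2.275+0.8533j

5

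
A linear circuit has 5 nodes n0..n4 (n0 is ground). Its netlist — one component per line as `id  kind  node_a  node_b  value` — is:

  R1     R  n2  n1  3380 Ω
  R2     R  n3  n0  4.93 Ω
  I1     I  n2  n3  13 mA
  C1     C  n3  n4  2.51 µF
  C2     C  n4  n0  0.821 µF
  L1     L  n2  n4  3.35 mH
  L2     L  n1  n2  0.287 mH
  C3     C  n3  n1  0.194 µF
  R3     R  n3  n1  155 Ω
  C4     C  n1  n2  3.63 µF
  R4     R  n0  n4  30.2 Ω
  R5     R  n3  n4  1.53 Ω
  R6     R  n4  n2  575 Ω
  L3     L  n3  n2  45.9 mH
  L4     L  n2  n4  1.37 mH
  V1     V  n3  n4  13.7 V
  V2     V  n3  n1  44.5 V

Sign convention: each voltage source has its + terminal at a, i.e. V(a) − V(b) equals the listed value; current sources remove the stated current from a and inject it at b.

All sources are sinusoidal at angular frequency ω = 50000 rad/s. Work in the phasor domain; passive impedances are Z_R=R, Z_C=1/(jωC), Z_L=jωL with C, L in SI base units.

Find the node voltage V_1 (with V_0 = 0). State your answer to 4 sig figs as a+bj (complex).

-42.23+1.989j V

Apply KCL at each of the 4 non-ground nodes and solve the resulting linear system.
Node n1: branches {R1, L2, C3, R3, C4, V2} → V_1 = -42.23+1.989j
Node n2: branches {R1, I1, L1, L2, C4, R6, L3, L4} → V_2 = -49.41+1.381j
Node n3: branches {R2, I1, C1, C3, R3, R5, L3, V1, V2} → V_3 = 2.269+1.989j
Node n4: branches {C1, C2, L1, R4, R5, R6, L4, V1} → V_4 = -11.43+1.989j
Source currents: i(V1)=-9.336-2.903j, i(V2)=-0.3529+0.3709j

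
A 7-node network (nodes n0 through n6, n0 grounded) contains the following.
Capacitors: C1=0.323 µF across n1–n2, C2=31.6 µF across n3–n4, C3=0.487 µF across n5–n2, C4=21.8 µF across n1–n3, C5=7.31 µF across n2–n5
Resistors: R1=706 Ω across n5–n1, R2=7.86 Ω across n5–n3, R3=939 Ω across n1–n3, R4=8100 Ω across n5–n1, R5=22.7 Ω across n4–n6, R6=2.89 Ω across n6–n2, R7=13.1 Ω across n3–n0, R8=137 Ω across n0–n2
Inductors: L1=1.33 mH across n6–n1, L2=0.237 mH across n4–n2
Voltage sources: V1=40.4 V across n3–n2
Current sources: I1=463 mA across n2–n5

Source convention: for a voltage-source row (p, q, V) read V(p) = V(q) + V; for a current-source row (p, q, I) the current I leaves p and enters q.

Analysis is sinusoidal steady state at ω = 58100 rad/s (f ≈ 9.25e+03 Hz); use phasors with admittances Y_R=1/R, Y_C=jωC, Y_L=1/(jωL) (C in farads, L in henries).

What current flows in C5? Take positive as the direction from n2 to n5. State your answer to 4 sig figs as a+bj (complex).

Element admittances at ω=58100 rad/s:
  Y(C1) = 0.000+0.01877j S between n1,n2
  Y(R1) = 0.001416+0.000j S between n5,n1
  Y(C2) = 0.000+1.836j S between n3,n4
  Y(L1) = 0.000-0.01294j S between n6,n1
  Y(C3) = 0.000+0.02829j S between n5,n2
  Y(R2) = 0.1272+0.000j S between n5,n3
  Y(R3) = 0.001065+0.000j S between n1,n3
  Y(C4) = 0.000+1.267j S between n1,n3
  Y(R4) = 0.0001235+0.000j S between n5,n1
  Y(R5) = 0.04405+0.000j S between n4,n6
  Y(C5) = 0.000+0.4247j S between n2,n5
  Y(R6) = 0.3460+0.000j S between n6,n2
  Y(L2) = 0.000-0.07262j S between n4,n2
  Y(R7) = 0.07634+0.000j S between n3,n0
  Y(R8) = 0.007299+0.000j S between n0,n2
  V1: constraint V(n3)−V(n2) = 40.4
  I1: injects 0.463 A into n5 (from n2)
Assemble and solve the 7×7 MNA system:
  V(n1)=3.278+0.05527j  V(n2)=-36.87+0.000j  V(n3)=3.526+0.000j  V(n4)=5.140+0.9302j  V(n5)=-33.59-11.57j  V(n6)=-32.09-1.068j
  i(V1)=-6.769+1.177j

-4.914-1.397j A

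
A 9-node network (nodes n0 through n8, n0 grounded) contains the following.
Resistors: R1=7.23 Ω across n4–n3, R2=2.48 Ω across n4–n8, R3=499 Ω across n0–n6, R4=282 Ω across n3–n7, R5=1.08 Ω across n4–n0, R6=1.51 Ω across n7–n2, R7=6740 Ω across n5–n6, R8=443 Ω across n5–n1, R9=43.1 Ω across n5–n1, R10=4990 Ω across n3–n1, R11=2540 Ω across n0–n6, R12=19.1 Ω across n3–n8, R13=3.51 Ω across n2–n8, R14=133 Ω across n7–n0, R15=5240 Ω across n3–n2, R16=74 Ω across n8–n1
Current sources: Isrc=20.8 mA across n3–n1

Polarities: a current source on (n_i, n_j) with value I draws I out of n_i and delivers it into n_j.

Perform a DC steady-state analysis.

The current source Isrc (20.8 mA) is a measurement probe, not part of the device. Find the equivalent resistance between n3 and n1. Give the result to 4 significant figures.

R_eq = 78.24 Ω

Apply KCL at each of the 8 non-ground nodes and solve the resulting linear system.
Node n1: branches {R8, R9, R10, R16, Isrc} → V_1 = 1.531
Node n2: branches {R6, R13, R15} → V_2 = 0.02910
Node n3: branches {R1, R4, R10, R12, R15, Isrc} → V_3 = -0.09662
Node n4: branches {R1, R2, R5} → V_4 = -0.0004580
Node n5: branches {R7, R8, R9} → V_5 = 1.522
Node n6: branches {R3, R7, R11} → V_6 = 0.08872
Node n7: branches {R4, R6, R14} → V_7 = 0.02811
Node n8: branches {R2, R12, R13, R16} → V_8 = 0.03148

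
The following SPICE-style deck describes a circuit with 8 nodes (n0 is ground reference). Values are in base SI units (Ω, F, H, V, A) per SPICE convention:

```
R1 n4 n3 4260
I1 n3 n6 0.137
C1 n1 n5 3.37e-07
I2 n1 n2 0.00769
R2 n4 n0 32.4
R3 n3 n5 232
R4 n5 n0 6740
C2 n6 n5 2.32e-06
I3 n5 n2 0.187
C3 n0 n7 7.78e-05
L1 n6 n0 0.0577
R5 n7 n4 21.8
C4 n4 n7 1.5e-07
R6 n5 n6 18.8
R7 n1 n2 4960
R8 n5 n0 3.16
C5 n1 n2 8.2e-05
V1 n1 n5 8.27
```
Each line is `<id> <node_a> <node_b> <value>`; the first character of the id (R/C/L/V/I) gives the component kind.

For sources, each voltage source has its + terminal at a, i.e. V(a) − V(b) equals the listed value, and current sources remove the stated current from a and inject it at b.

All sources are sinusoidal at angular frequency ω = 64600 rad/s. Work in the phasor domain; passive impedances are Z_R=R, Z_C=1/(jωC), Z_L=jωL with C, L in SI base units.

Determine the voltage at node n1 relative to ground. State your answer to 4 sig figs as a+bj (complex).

Apply KCL at each of the 7 non-ground nodes and solve the resulting linear system.
Node n1: branches {C1, I2, R7, C5, V1} → V_1 = 8.293+0.0002726j
Node n2: branches {I2, I3, R7, C5} → V_2 = 8.293-0.03648j
Node n3: branches {R1, I1, R3} → V_3 = -30.13+0.0008729j
Node n4: branches {R1, R2, R5, C4} → V_4 = -0.09053+0.01189j
Node n5: branches {C1, R3, R4, C2, I3, R6, R8, V1} → V_5 = 0.02296+0.0002726j
Node n6: branches {I1, C2, L1, R6} → V_6 = 0.3120-0.8127j
Node n7: branches {C3, R5, C4} → V_7 = -7.356e-05+0.0008469j
Source currents: i(V1)=0.1870-0.1800j

8.293+0.0002726j V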